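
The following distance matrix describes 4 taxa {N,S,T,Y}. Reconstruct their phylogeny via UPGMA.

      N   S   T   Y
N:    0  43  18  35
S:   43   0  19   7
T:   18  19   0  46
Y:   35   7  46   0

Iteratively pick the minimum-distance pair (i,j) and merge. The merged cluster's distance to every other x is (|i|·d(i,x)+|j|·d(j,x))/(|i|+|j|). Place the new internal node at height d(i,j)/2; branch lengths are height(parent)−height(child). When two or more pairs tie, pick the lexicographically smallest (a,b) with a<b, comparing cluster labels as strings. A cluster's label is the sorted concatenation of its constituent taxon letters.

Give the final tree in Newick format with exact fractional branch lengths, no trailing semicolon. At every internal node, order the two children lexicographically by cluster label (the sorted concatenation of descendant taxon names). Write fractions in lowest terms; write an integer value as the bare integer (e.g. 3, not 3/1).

((N:9,T:9):71/8,(S:7/2,Y:7/2):115/8)

step 1: merge (S,Y) at d=7; branch lengths S→7/2, Y→7/2; new cluster SY
  updated: d(N,SY)=39, d(SY,T)=65/2
step 2: merge (N,T) at d=18; branch lengths N→9, T→9; new cluster NT
  updated: d(NT,SY)=143/4
step 3: merge (NT,SY) at d=143/4; branch lengths NT→71/8, SY→115/8; new cluster NSTY
final tree: ((N:9,T:9):71/8,(S:7/2,Y:7/2):115/8)
total length: 193/4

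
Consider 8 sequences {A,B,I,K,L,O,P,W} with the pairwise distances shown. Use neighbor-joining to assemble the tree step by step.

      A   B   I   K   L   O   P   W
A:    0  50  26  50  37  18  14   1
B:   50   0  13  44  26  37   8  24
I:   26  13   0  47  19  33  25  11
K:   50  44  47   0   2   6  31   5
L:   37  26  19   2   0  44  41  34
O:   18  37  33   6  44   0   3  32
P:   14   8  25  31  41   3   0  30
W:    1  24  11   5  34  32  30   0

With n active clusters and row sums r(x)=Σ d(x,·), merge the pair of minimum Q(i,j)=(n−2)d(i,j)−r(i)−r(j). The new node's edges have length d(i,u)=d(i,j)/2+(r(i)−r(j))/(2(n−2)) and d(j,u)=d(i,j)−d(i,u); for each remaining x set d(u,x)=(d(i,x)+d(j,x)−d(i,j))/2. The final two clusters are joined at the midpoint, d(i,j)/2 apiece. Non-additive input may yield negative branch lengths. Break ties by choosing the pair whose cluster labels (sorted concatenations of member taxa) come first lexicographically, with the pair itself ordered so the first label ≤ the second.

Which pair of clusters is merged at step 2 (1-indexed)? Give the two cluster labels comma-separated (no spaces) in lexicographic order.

A,W

step 1: merge (K,L) at d=2, Q=-376; branch lengths K→-1/2, L→5/2; new cluster KL
  updated: d(A,KL)=85/2, d(B,KL)=34, d(I,KL)=32, d(KL,O)=24, d(KL,P)=35, d(KL,W)=37/2
step 2: merge (A,W) at d=1, Q=-263; branch lengths A→4, W→-3; new cluster AW
  updated: d(AW,B)=73/2, d(AW,I)=18, d(AW,KL)=30, d(AW,O)=49/2, d(AW,P)=43/2
step 3: merge (O,P) at d=3, Q=-202; branch lengths O→41/8, P→-17/8; new cluster OP
  updated: d(AW,OP)=43/2, d(B,OP)=21, d(I,OP)=55/2, d(KL,OP)=28
step 4: merge (B,I) at d=13, Q=-156; branch lengths B→53/6, I→25/6; new cluster BI
  updated: d(AW,BI)=83/4, d(BI,KL)=53/2, d(BI,OP)=71/4
step 5: merge (AW,KL) at d=30, Q=-387/4; branch lengths AW→191/16, KL→289/16; new cluster AKLW
  updated: d(AKLW,BI)=69/8, d(AKLW,OP)=39/4
step 6: merge (AKLW,BI) at d=69/8, Q=-289/8; branch lengths AKLW→5/16, BI→133/16; new cluster ABIKLW
  updated: d(ABIKLW,OP)=151/16
step 7: merge (ABIKLW,OP) at d=151/16; branch lengths ABIKLW→151/32, OP→151/32; new cluster ABIKLOPW
final tree: ((((A:4,W:-3):191/16,(K:-1/2,L:5/2):289/16):5/16,(B:53/6,I:25/6):133/16):151/32,(O:41/8,P:-17/8):151/32)
total length: 1073/16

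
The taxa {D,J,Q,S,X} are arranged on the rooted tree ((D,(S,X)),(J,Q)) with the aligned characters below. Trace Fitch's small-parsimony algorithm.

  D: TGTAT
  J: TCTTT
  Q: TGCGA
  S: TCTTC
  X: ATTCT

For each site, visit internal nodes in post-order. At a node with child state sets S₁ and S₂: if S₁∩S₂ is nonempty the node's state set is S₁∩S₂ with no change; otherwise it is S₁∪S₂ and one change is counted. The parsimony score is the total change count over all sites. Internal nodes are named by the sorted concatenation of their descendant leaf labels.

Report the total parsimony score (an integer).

[col 0] SX: children S:{T}, X:{A} ∪→ {A,T}; cost 1
[col 0] DSX: children D:{T}, SX:{A,T} ∩→ {T}; cost 0
[col 0] JQ: children J:{T}, Q:{T} ∩→ {T}; cost 0
[col 0] DJQSX: children DSX:{T}, JQ:{T} ∩→ {T}; cost 0
[col 1] SX: children S:{C}, X:{T} ∪→ {C,T}; cost 1
[col 1] DSX: children D:{G}, SX:{C,T} ∪→ {C,G,T}; cost 1
[col 1] JQ: children J:{C}, Q:{G} ∪→ {C,G}; cost 1
[col 1] DJQSX: children DSX:{C,G,T}, JQ:{C,G} ∩→ {C,G}; cost 0
[col 2] SX: children S:{T}, X:{T} ∩→ {T}; cost 0
[col 2] DSX: children D:{T}, SX:{T} ∩→ {T}; cost 0
[col 2] JQ: children J:{T}, Q:{C} ∪→ {C,T}; cost 1
[col 2] DJQSX: children DSX:{T}, JQ:{C,T} ∩→ {T}; cost 0
[col 3] SX: children S:{T}, X:{C} ∪→ {C,T}; cost 1
[col 3] DSX: children D:{A}, SX:{C,T} ∪→ {A,C,T}; cost 1
[col 3] JQ: children J:{T}, Q:{G} ∪→ {G,T}; cost 1
[col 3] DJQSX: children DSX:{A,C,T}, JQ:{G,T} ∩→ {T}; cost 0
[col 4] SX: children S:{C}, X:{T} ∪→ {C,T}; cost 1
[col 4] DSX: children D:{T}, SX:{C,T} ∩→ {T}; cost 0
[col 4] JQ: children J:{T}, Q:{A} ∪→ {A,T}; cost 1
[col 4] DJQSX: children DSX:{T}, JQ:{A,T} ∩→ {T}; cost 0
per-site changes: [1, 3, 1, 3, 2]; total = 10

10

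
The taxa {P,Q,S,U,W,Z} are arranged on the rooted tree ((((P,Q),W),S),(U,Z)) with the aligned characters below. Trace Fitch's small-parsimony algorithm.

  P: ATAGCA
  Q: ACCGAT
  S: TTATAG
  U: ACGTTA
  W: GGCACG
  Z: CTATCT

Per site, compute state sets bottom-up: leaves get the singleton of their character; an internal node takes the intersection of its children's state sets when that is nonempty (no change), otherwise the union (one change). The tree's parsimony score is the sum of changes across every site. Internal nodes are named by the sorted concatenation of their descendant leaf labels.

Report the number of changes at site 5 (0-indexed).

[col 0] PQ: children P:{A}, Q:{A} ∩→ {A}; cost 0
[col 0] PQW: children PQ:{A}, W:{G} ∪→ {A,G}; cost 1
[col 0] PQSW: children PQW:{A,G}, S:{T} ∪→ {A,G,T}; cost 1
[col 0] UZ: children U:{A}, Z:{C} ∪→ {A,C}; cost 1
[col 0] PQSUWZ: children PQSW:{A,G,T}, UZ:{A,C} ∩→ {A}; cost 0
[col 1] PQ: children P:{T}, Q:{C} ∪→ {C,T}; cost 1
[col 1] PQW: children PQ:{C,T}, W:{G} ∪→ {C,G,T}; cost 1
[col 1] PQSW: children PQW:{C,G,T}, S:{T} ∩→ {T}; cost 0
[col 1] UZ: children U:{C}, Z:{T} ∪→ {C,T}; cost 1
[col 1] PQSUWZ: children PQSW:{T}, UZ:{C,T} ∩→ {T}; cost 0
[col 2] PQ: children P:{A}, Q:{C} ∪→ {A,C}; cost 1
[col 2] PQW: children PQ:{A,C}, W:{C} ∩→ {C}; cost 0
[col 2] PQSW: children PQW:{C}, S:{A} ∪→ {A,C}; cost 1
[col 2] UZ: children U:{G}, Z:{A} ∪→ {A,G}; cost 1
[col 2] PQSUWZ: children PQSW:{A,C}, UZ:{A,G} ∩→ {A}; cost 0
[col 3] PQ: children P:{G}, Q:{G} ∩→ {G}; cost 0
[col 3] PQW: children PQ:{G}, W:{A} ∪→ {A,G}; cost 1
[col 3] PQSW: children PQW:{A,G}, S:{T} ∪→ {A,G,T}; cost 1
[col 3] UZ: children U:{T}, Z:{T} ∩→ {T}; cost 0
[col 3] PQSUWZ: children PQSW:{A,G,T}, UZ:{T} ∩→ {T}; cost 0
[col 4] PQ: children P:{C}, Q:{A} ∪→ {A,C}; cost 1
[col 4] PQW: children PQ:{A,C}, W:{C} ∩→ {C}; cost 0
[col 4] PQSW: children PQW:{C}, S:{A} ∪→ {A,C}; cost 1
[col 4] UZ: children U:{T}, Z:{C} ∪→ {C,T}; cost 1
[col 4] PQSUWZ: children PQSW:{A,C}, UZ:{C,T} ∩→ {C}; cost 0
[col 5] PQ: children P:{A}, Q:{T} ∪→ {A,T}; cost 1
[col 5] PQW: children PQ:{A,T}, W:{G} ∪→ {A,G,T}; cost 1
[col 5] PQSW: children PQW:{A,G,T}, S:{G} ∩→ {G}; cost 0
[col 5] UZ: children U:{A}, Z:{T} ∪→ {A,T}; cost 1
[col 5] PQSUWZ: children PQSW:{G}, UZ:{A,T} ∪→ {A,G,T}; cost 1
per-site changes: [3, 3, 3, 2, 3, 4]; total = 18

4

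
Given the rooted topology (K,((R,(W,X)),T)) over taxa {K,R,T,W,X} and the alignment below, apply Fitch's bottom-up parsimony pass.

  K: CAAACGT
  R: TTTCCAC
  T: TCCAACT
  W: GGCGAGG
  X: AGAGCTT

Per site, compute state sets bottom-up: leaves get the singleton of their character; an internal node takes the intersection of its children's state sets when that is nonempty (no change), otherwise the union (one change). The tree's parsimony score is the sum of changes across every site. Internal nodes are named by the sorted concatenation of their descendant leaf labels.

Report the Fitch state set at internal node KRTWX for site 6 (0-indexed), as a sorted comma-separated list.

T

WX@0: {G} ∪ {A} = {A,G} (union, +1)
RWX@0: {T} ∪ {A,G} = {A,G,T} (union, +1)
RTWX@0: {A,G,T} ∩ {T} = {T} (intersection, +0)
KRTWX@0: {C} ∪ {T} = {C,T} (union, +1)
WX@1: {G} ∩ {G} = {G} (intersection, +0)
RWX@1: {T} ∪ {G} = {G,T} (union, +1)
RTWX@1: {G,T} ∪ {C} = {C,G,T} (union, +1)
KRTWX@1: {A} ∪ {C,G,T} = {A,C,G,T} (union, +1)
WX@2: {C} ∪ {A} = {A,C} (union, +1)
RWX@2: {T} ∪ {A,C} = {A,C,T} (union, +1)
RTWX@2: {A,C,T} ∩ {C} = {C} (intersection, +0)
KRTWX@2: {A} ∪ {C} = {A,C} (union, +1)
WX@3: {G} ∩ {G} = {G} (intersection, +0)
RWX@3: {C} ∪ {G} = {C,G} (union, +1)
RTWX@3: {C,G} ∪ {A} = {A,C,G} (union, +1)
KRTWX@3: {A} ∩ {A,C,G} = {A} (intersection, +0)
WX@4: {A} ∪ {C} = {A,C} (union, +1)
RWX@4: {C} ∩ {A,C} = {C} (intersection, +0)
RTWX@4: {C} ∪ {A} = {A,C} (union, +1)
KRTWX@4: {C} ∩ {A,C} = {C} (intersection, +0)
WX@5: {G} ∪ {T} = {G,T} (union, +1)
RWX@5: {A} ∪ {G,T} = {A,G,T} (union, +1)
RTWX@5: {A,G,T} ∪ {C} = {A,C,G,T} (union, +1)
KRTWX@5: {G} ∩ {A,C,G,T} = {G} (intersection, +0)
WX@6: {G} ∪ {T} = {G,T} (union, +1)
RWX@6: {C} ∪ {G,T} = {C,G,T} (union, +1)
RTWX@6: {C,G,T} ∩ {T} = {T} (intersection, +0)
KRTWX@6: {T} ∩ {T} = {T} (intersection, +0)
per-site changes: [3, 3, 3, 2, 2, 3, 2]; total = 18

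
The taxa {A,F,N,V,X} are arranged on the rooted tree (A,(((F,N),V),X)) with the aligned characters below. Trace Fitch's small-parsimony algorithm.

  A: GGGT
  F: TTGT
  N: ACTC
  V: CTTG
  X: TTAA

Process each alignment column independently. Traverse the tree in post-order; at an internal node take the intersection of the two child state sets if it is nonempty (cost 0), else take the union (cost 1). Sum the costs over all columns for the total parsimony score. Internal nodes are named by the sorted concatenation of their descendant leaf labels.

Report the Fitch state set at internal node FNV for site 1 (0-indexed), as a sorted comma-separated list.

FN@0: {T} ∪ {A} = {A,T} (union, +1)
FNV@0: {A,T} ∪ {C} = {A,C,T} (union, +1)
FNVX@0: {A,C,T} ∩ {T} = {T} (intersection, +0)
AFNVX@0: {G} ∪ {T} = {G,T} (union, +1)
FN@1: {T} ∪ {C} = {C,T} (union, +1)
FNV@1: {C,T} ∩ {T} = {T} (intersection, +0)
FNVX@1: {T} ∩ {T} = {T} (intersection, +0)
AFNVX@1: {G} ∪ {T} = {G,T} (union, +1)
FN@2: {G} ∪ {T} = {G,T} (union, +1)
FNV@2: {G,T} ∩ {T} = {T} (intersection, +0)
FNVX@2: {T} ∪ {A} = {A,T} (union, +1)
AFNVX@2: {G} ∪ {A,T} = {A,G,T} (union, +1)
FN@3: {T} ∪ {C} = {C,T} (union, +1)
FNV@3: {C,T} ∪ {G} = {C,G,T} (union, +1)
FNVX@3: {C,G,T} ∪ {A} = {A,C,G,T} (union, +1)
AFNVX@3: {T} ∩ {A,C,G,T} = {T} (intersection, +0)
per-site changes: [3, 2, 3, 3]; total = 11

T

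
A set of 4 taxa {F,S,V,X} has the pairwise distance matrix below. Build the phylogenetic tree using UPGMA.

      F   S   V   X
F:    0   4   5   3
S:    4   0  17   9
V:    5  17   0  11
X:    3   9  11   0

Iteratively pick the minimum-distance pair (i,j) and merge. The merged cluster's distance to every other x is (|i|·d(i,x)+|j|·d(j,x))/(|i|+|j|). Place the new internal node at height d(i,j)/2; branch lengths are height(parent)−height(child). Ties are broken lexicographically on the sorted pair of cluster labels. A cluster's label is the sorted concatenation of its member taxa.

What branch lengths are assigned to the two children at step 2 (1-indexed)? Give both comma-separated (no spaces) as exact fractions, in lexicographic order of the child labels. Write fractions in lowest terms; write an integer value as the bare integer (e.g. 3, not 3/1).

7/4,13/4

step 1: merge (F,X) at d=3; branch lengths F→3/2, X→3/2; new cluster FX
  updated: d(FX,S)=13/2, d(FX,V)=8
step 2: merge (FX,S) at d=13/2; branch lengths FX→7/4, S→13/4; new cluster FSX
  updated: d(FSX,V)=11
step 3: merge (FSX,V) at d=11; branch lengths FSX→9/4, V→11/2; new cluster FSVX
final tree: (((F:3/2,X:3/2):7/4,S:13/4):9/4,V:11/2)
total length: 63/4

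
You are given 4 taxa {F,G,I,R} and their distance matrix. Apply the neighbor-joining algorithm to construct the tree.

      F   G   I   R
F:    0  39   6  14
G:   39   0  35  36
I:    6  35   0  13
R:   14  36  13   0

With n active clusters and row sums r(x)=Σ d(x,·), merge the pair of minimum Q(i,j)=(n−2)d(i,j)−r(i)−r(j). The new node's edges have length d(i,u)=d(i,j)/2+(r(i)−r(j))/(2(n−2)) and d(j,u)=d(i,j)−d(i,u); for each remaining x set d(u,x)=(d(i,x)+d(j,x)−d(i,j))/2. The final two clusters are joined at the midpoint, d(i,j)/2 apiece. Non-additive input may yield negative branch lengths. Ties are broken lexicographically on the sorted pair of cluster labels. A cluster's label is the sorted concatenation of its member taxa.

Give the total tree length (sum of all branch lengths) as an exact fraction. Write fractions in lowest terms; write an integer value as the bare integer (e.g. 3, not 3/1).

iteration 1: select F,I (d=6, Q=-101); attach at lengths (17/4, 7/4); label the merged cluster FI
  updated: d(FI,G)=34, d(FI,R)=21/2
iteration 2: select FI,G (d=34, Q=-161/2); attach at lengths (17/4, 119/4); label the merged cluster FGI
  updated: d(FGI,R)=25/4
iteration 3: select FGI,R (d=25/4); attach at lengths (25/8, 25/8); label the merged cluster FGIR
final tree: (((F:17/4,I:7/4):17/4,G:119/4):25/8,R:25/8)
total length: 185/4

185/4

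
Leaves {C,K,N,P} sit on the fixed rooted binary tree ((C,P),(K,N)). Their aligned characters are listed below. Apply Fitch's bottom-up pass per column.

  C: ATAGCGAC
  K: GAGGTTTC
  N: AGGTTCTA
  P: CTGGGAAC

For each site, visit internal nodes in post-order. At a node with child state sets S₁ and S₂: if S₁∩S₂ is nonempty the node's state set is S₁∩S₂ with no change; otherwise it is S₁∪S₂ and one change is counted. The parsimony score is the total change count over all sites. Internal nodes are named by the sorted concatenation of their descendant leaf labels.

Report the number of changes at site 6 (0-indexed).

1

[col 0] CP: children C:{A}, P:{C} ∪→ {A,C}; cost 1
[col 0] KN: children K:{G}, N:{A} ∪→ {A,G}; cost 1
[col 0] CKNP: children CP:{A,C}, KN:{A,G} ∩→ {A}; cost 0
[col 1] CP: children C:{T}, P:{T} ∩→ {T}; cost 0
[col 1] KN: children K:{A}, N:{G} ∪→ {A,G}; cost 1
[col 1] CKNP: children CP:{T}, KN:{A,G} ∪→ {A,G,T}; cost 1
[col 2] CP: children C:{A}, P:{G} ∪→ {A,G}; cost 1
[col 2] KN: children K:{G}, N:{G} ∩→ {G}; cost 0
[col 2] CKNP: children CP:{A,G}, KN:{G} ∩→ {G}; cost 0
[col 3] CP: children C:{G}, P:{G} ∩→ {G}; cost 0
[col 3] KN: children K:{G}, N:{T} ∪→ {G,T}; cost 1
[col 3] CKNP: children CP:{G}, KN:{G,T} ∩→ {G}; cost 0
[col 4] CP: children C:{C}, P:{G} ∪→ {C,G}; cost 1
[col 4] KN: children K:{T}, N:{T} ∩→ {T}; cost 0
[col 4] CKNP: children CP:{C,G}, KN:{T} ∪→ {C,G,T}; cost 1
[col 5] CP: children C:{G}, P:{A} ∪→ {A,G}; cost 1
[col 5] KN: children K:{T}, N:{C} ∪→ {C,T}; cost 1
[col 5] CKNP: children CP:{A,G}, KN:{C,T} ∪→ {A,C,G,T}; cost 1
[col 6] CP: children C:{A}, P:{A} ∩→ {A}; cost 0
[col 6] KN: children K:{T}, N:{T} ∩→ {T}; cost 0
[col 6] CKNP: children CP:{A}, KN:{T} ∪→ {A,T}; cost 1
[col 7] CP: children C:{C}, P:{C} ∩→ {C}; cost 0
[col 7] KN: children K:{C}, N:{A} ∪→ {A,C}; cost 1
[col 7] CKNP: children CP:{C}, KN:{A,C} ∩→ {C}; cost 0
per-site changes: [2, 2, 1, 1, 2, 3, 1, 1]; total = 13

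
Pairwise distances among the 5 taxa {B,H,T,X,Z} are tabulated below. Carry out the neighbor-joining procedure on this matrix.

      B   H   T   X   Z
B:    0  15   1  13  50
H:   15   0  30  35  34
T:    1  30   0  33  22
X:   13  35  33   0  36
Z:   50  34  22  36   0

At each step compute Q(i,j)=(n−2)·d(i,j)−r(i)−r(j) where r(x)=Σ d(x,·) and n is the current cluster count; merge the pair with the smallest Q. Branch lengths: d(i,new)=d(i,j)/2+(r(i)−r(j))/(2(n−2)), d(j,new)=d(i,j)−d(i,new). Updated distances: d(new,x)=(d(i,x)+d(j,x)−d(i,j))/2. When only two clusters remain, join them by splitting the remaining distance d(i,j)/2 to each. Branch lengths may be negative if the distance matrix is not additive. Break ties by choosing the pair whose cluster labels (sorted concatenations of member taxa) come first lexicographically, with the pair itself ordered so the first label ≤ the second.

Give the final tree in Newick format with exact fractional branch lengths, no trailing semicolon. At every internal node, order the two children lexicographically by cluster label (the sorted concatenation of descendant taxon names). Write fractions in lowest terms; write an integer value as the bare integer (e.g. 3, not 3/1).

((((B:-2/3,T:5/3):63/8,X:117/8):31/8,H:107/8):165/16,Z:165/16)

iteration 1: select B,T (d=1, Q=-162); attach at lengths (-2/3, 5/3); label the merged cluster BT
  updated: d(BT,H)=22, d(BT,X)=45/2, d(BT,Z)=71/2
iteration 2: select BT,X (d=45/2, Q=-257/2); attach at lengths (63/8, 117/8); label the merged cluster BTX
  updated: d(BTX,H)=69/4, d(BTX,Z)=49/2
iteration 3: select BTX,H (d=69/4, Q=-303/4); attach at lengths (31/8, 107/8); label the merged cluster BHTX
  updated: d(BHTX,Z)=165/8
iteration 4: select BHTX,Z (d=165/8); attach at lengths (165/16, 165/16); label the merged cluster BHTXZ
final tree: ((((B:-2/3,T:5/3):63/8,X:117/8):31/8,H:107/8):165/16,Z:165/16)
total length: 491/8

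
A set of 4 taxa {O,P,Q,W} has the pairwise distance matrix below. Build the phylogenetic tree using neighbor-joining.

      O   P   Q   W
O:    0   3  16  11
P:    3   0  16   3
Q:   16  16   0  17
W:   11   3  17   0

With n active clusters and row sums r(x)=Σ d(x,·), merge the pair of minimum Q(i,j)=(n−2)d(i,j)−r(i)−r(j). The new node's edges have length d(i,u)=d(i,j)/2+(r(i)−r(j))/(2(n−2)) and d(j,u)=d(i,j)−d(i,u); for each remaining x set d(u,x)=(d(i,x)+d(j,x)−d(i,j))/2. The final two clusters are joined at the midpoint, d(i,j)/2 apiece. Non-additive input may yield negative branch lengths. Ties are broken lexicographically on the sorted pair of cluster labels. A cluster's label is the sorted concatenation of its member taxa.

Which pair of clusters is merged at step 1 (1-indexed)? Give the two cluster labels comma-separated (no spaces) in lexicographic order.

step 1: merge (O,Q) at d=16, Q=-47; branch lengths O→13/4, Q→51/4; new cluster OQ
  updated: d(OQ,P)=3/2, d(OQ,W)=6
step 2: merge (OQ,P) at d=3/2, Q=-21/2; branch lengths OQ→9/4, P→-3/4; new cluster OPQ
  updated: d(OPQ,W)=15/4
step 3: merge (OPQ,W) at d=15/4; branch lengths OPQ→15/8, W→15/8; new cluster OPQW
final tree: (((O:13/4,Q:51/4):9/4,P:-3/4):15/8,W:15/8)
total length: 85/4

O,Q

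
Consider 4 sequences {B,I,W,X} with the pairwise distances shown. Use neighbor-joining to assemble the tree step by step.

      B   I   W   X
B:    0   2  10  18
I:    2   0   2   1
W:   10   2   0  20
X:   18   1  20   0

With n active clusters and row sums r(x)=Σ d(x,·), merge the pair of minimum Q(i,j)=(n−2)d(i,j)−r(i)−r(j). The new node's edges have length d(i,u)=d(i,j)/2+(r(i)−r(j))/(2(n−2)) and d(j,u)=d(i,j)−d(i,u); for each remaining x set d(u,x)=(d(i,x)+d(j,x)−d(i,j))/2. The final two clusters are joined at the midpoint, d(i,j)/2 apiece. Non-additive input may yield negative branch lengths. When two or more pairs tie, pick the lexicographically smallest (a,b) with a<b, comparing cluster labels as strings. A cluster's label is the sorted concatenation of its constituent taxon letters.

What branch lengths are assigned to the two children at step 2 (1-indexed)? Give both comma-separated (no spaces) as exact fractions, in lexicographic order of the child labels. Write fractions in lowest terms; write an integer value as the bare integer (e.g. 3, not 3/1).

5,-8

iteration 1: select B,W (d=10, Q=-42); attach at lengths (9/2, 11/2); label the merged cluster BW
  updated: d(BW,I)=-3, d(BW,X)=14
iteration 2: select BW,I (d=-3, Q=-12); attach at lengths (5, -8); label the merged cluster BIW
  updated: d(BIW,X)=9
iteration 3: select BIW,X (d=9); attach at lengths (9/2, 9/2); label the merged cluster BIWX
final tree: (((B:9/2,W:11/2):5,I:-8):9/2,X:9/2)
total length: 16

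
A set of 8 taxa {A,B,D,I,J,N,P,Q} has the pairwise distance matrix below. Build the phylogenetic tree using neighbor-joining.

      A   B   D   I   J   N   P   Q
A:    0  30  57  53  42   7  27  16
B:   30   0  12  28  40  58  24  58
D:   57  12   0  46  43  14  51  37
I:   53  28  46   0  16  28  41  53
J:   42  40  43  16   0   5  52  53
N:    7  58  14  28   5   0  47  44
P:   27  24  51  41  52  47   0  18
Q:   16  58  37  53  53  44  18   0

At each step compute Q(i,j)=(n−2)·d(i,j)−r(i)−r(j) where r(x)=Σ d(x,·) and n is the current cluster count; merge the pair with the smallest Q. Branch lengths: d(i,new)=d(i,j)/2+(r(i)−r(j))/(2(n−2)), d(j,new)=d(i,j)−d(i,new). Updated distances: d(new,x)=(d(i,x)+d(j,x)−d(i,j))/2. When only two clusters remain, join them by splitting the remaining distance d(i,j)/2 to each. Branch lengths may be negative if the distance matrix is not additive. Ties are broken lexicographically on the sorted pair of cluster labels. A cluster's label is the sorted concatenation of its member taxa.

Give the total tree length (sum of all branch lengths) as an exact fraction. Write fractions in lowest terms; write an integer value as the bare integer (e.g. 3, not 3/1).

1. join B+D (d=12, Q=-438) ⇒ BD; edges |B|=31/6, |D|=41/6
  updated: d(A,BD)=75/2, d(BD,I)=31, d(BD,J)=71/2, d(BD,N)=30, d(BD,P)=63/2, d(BD,Q)=83/2
2. join P+Q (d=18, Q=-352) ⇒ PQ; edges |P|=81/10, |Q|=99/10
  updated: d(A,PQ)=25/2, d(BD,PQ)=55/2, d(I,PQ)=38, d(J,PQ)=87/2, d(N,PQ)=73/2
3. join A+PQ (d=25/2, Q=-260) ⇒ APQ; edges |A|=11/2, |PQ|=7
  updated: d(APQ,BD)=105/4, d(APQ,I)=157/4, d(APQ,J)=73/2, d(APQ,N)=31/2
4. join APQ+BD (d=105/4, Q=-323/2) ⇒ ABDPQ; edges |APQ|=49/4, |BD|=14
  updated: d(ABDPQ,I)=22, d(ABDPQ,J)=183/8, d(ABDPQ,N)=77/8
5. join ABDPQ+N (d=77/8, Q=-623/8) ⇒ ABDNPQ; edges |ABDPQ|=249/32, |N|=59/32
  updated: d(ABDNPQ,I)=323/16, d(ABDNPQ,J)=73/8
6. join ABDNPQ+I (d=323/16, Q=-725/16) ⇒ ABDINPQ; edges |ABDNPQ|=213/32, |I|=433/32
  updated: d(ABDINPQ,J)=79/32
7. join ABDINPQ+J (d=79/32) ⇒ ABDIJNPQ; edges |ABDINPQ|=79/64, |J|=79/64
final tree: (((((A:11/2,(P:81/10,Q:99/10):7):49/4,(B:31/6,D:41/6):14):249/32,N:59/32):213/32,I:433/32):79/64,J:79/64)
total length: 3233/32

3233/32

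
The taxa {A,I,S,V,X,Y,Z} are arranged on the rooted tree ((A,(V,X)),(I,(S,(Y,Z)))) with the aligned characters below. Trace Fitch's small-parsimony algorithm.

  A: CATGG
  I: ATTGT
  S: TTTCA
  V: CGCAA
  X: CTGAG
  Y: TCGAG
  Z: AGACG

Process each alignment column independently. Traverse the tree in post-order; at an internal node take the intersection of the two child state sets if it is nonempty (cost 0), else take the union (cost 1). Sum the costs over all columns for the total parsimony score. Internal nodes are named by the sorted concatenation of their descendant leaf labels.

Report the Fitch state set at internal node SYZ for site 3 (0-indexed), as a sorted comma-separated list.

[col 0] VX: children V:{C}, X:{C} ∩→ {C}; cost 0
[col 0] AVX: children A:{C}, VX:{C} ∩→ {C}; cost 0
[col 0] YZ: children Y:{T}, Z:{A} ∪→ {A,T}; cost 1
[col 0] SYZ: children S:{T}, YZ:{A,T} ∩→ {T}; cost 0
[col 0] ISYZ: children I:{A}, SYZ:{T} ∪→ {A,T}; cost 1
[col 0] AISVXYZ: children AVX:{C}, ISYZ:{A,T} ∪→ {A,C,T}; cost 1
[col 1] VX: children V:{G}, X:{T} ∪→ {G,T}; cost 1
[col 1] AVX: children A:{A}, VX:{G,T} ∪→ {A,G,T}; cost 1
[col 1] YZ: children Y:{C}, Z:{G} ∪→ {C,G}; cost 1
[col 1] SYZ: children S:{T}, YZ:{C,G} ∪→ {C,G,T}; cost 1
[col 1] ISYZ: children I:{T}, SYZ:{C,G,T} ∩→ {T}; cost 0
[col 1] AISVXYZ: children AVX:{A,G,T}, ISYZ:{T} ∩→ {T}; cost 0
[col 2] VX: children V:{C}, X:{G} ∪→ {C,G}; cost 1
[col 2] AVX: children A:{T}, VX:{C,G} ∪→ {C,G,T}; cost 1
[col 2] YZ: children Y:{G}, Z:{A} ∪→ {A,G}; cost 1
[col 2] SYZ: children S:{T}, YZ:{A,G} ∪→ {A,G,T}; cost 1
[col 2] ISYZ: children I:{T}, SYZ:{A,G,T} ∩→ {T}; cost 0
[col 2] AISVXYZ: children AVX:{C,G,T}, ISYZ:{T} ∩→ {T}; cost 0
[col 3] VX: children V:{A}, X:{A} ∩→ {A}; cost 0
[col 3] AVX: children A:{G}, VX:{A} ∪→ {A,G}; cost 1
[col 3] YZ: children Y:{A}, Z:{C} ∪→ {A,C}; cost 1
[col 3] SYZ: children S:{C}, YZ:{A,C} ∩→ {C}; cost 0
[col 3] ISYZ: children I:{G}, SYZ:{C} ∪→ {C,G}; cost 1
[col 3] AISVXYZ: children AVX:{A,G}, ISYZ:{C,G} ∩→ {G}; cost 0
[col 4] VX: children V:{A}, X:{G} ∪→ {A,G}; cost 1
[col 4] AVX: children A:{G}, VX:{A,G} ∩→ {G}; cost 0
[col 4] YZ: children Y:{G}, Z:{G} ∩→ {G}; cost 0
[col 4] SYZ: children S:{A}, YZ:{G} ∪→ {A,G}; cost 1
[col 4] ISYZ: children I:{T}, SYZ:{A,G} ∪→ {A,G,T}; cost 1
[col 4] AISVXYZ: children AVX:{G}, ISYZ:{A,G,T} ∩→ {G}; cost 0
per-site changes: [3, 4, 4, 3, 3]; total = 17

C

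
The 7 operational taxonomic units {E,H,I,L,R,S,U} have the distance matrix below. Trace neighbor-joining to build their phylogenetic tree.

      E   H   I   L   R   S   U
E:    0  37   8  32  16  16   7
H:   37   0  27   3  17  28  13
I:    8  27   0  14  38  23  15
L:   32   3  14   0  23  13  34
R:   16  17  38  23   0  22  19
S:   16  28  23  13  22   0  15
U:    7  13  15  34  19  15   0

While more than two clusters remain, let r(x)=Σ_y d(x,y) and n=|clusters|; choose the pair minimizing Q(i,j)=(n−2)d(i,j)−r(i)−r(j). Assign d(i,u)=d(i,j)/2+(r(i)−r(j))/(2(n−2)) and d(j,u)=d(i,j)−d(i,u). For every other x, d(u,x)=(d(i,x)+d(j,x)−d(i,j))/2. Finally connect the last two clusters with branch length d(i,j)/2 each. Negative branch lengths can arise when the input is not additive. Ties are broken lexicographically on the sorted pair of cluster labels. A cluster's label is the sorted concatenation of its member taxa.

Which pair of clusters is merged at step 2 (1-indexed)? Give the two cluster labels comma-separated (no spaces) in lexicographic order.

E,I

1. join H+L (d=3, Q=-229) ⇒ HL; edges |H|=21/10, |L|=9/10
  updated: d(E,HL)=33, d(HL,I)=19, d(HL,R)=37/2, d(HL,S)=19, d(HL,U)=22
2. join E+I (d=8, Q=-151) ⇒ EI; edges |E|=9/8, |I|=55/8
  updated: d(EI,HL)=22, d(EI,R)=23, d(EI,S)=31/2, d(EI,U)=7
3. join EI+U (d=7, Q=-219/2) ⇒ EIU; edges |EI|=17/4, |U|=11/4
  updated: d(EIU,HL)=37/2, d(EIU,R)=35/2, d(EIU,S)=47/4
4. join EIU+S (d=47/4, Q=-77) ⇒ EISU; edges |EIU|=37/8, |S|=57/8
  updated: d(EISU,HL)=103/8, d(EISU,R)=111/8
5. join EISU+HL (d=103/8, Q=-181/4) ⇒ EHILSU; edges |EISU|=33/8, |HL|=35/4
  updated: d(EHILSU,R)=39/4
6. join EHILSU+R (d=39/4) ⇒ EHILRSU; edges |EHILSU|=39/8, |R|=39/8
final tree: (((((E:9/8,I:55/8):17/4,U:11/4):37/8,S:57/8):33/8,(H:21/10,L:9/10):35/4):39/8,R:39/8)
total length: 419/8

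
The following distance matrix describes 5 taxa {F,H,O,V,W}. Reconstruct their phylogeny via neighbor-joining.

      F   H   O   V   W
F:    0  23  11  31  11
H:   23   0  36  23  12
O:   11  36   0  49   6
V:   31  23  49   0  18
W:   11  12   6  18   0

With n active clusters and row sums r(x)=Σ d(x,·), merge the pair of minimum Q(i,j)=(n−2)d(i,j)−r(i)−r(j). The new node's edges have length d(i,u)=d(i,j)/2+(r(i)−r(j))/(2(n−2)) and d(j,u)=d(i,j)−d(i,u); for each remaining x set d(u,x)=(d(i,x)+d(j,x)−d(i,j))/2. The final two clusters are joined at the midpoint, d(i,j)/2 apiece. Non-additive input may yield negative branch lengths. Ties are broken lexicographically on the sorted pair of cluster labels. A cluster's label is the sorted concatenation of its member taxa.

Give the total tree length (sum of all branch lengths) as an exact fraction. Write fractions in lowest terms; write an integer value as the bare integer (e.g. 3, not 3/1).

step 1: merge (H,V) at d=23, Q=-146; branch lengths H→7, V→16; new cluster HV
  updated: d(F,HV)=31/2, d(HV,O)=31, d(HV,W)=7/2
step 2: merge (F,O) at d=11, Q=-127/2; branch lengths F→23/8, O→65/8; new cluster FO
  updated: d(FO,HV)=71/4, d(FO,W)=3
step 3: merge (FO,HV) at d=71/4, Q=-97/4; branch lengths FO→69/8, HV→73/8; new cluster FHOV
  updated: d(FHOV,W)=-45/8
step 4: merge (FHOV,W) at d=-45/8; branch lengths FHOV→-45/16, W→-45/16; new cluster FHOVW
final tree: (((F:23/8,O:65/8):69/8,(H:7,V:16):73/8):-45/16,W:-45/16)
total length: 369/8

369/8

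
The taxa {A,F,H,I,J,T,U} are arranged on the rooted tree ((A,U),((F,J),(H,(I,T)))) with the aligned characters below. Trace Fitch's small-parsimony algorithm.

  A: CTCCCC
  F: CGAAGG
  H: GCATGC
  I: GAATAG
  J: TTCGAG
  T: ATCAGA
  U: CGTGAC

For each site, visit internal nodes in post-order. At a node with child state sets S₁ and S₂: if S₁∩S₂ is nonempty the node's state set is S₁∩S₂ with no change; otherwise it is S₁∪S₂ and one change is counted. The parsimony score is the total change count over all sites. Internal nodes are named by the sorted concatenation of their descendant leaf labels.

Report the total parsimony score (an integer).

22

AU@0: {C} ∩ {C} = {C} (intersection, +0)
FJ@0: {C} ∪ {T} = {C,T} (union, +1)
IT@0: {G} ∪ {A} = {A,G} (union, +1)
HIT@0: {G} ∩ {A,G} = {G} (intersection, +0)
FHIJT@0: {C,T} ∪ {G} = {C,G,T} (union, +1)
AFHIJTU@0: {C} ∩ {C,G,T} = {C} (intersection, +0)
AU@1: {T} ∪ {G} = {G,T} (union, +1)
FJ@1: {G} ∪ {T} = {G,T} (union, +1)
IT@1: {A} ∪ {T} = {A,T} (union, +1)
HIT@1: {C} ∪ {A,T} = {A,C,T} (union, +1)
FHIJT@1: {G,T} ∩ {A,C,T} = {T} (intersection, +0)
AFHIJTU@1: {G,T} ∩ {T} = {T} (intersection, +0)
AU@2: {C} ∪ {T} = {C,T} (union, +1)
FJ@2: {A} ∪ {C} = {A,C} (union, +1)
IT@2: {A} ∪ {C} = {A,C} (union, +1)
HIT@2: {A} ∩ {A,C} = {A} (intersection, +0)
FHIJT@2: {A,C} ∩ {A} = {A} (intersection, +0)
AFHIJTU@2: {C,T} ∪ {A} = {A,C,T} (union, +1)
AU@3: {C} ∪ {G} = {C,G} (union, +1)
FJ@3: {A} ∪ {G} = {A,G} (union, +1)
IT@3: {T} ∪ {A} = {A,T} (union, +1)
HIT@3: {T} ∩ {A,T} = {T} (intersection, +0)
FHIJT@3: {A,G} ∪ {T} = {A,G,T} (union, +1)
AFHIJTU@3: {C,G} ∩ {A,G,T} = {G} (intersection, +0)
AU@4: {C} ∪ {A} = {A,C} (union, +1)
FJ@4: {G} ∪ {A} = {A,G} (union, +1)
IT@4: {A} ∪ {G} = {A,G} (union, +1)
HIT@4: {G} ∩ {A,G} = {G} (intersection, +0)
FHIJT@4: {A,G} ∩ {G} = {G} (intersection, +0)
AFHIJTU@4: {A,C} ∪ {G} = {A,C,G} (union, +1)
AU@5: {C} ∩ {C} = {C} (intersection, +0)
FJ@5: {G} ∩ {G} = {G} (intersection, +0)
IT@5: {G} ∪ {A} = {A,G} (union, +1)
HIT@5: {C} ∪ {A,G} = {A,C,G} (union, +1)
FHIJT@5: {G} ∩ {A,C,G} = {G} (intersection, +0)
AFHIJTU@5: {C} ∪ {G} = {C,G} (union, +1)
per-site changes: [3, 4, 4, 4, 4, 3]; total = 22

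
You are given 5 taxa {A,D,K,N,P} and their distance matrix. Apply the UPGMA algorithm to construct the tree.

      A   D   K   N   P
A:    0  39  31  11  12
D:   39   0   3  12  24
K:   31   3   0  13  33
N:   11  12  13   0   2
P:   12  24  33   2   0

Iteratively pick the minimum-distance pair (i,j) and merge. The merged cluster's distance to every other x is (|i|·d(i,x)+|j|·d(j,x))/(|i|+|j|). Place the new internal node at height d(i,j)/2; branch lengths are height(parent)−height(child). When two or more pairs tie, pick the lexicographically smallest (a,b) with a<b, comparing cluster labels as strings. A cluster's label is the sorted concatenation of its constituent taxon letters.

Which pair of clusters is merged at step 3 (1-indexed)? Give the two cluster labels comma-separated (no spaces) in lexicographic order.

iteration 1: select N,P (d=2); attach at lengths (1, 1); label the merged cluster NP
  updated: d(A,NP)=23/2, d(D,NP)=18, d(K,NP)=23
iteration 2: select D,K (d=3); attach at lengths (3/2, 3/2); label the merged cluster DK
  updated: d(A,DK)=35, d(DK,NP)=41/2
iteration 3: select A,NP (d=23/2); attach at lengths (23/4, 19/4); label the merged cluster ANP
  updated: d(ANP,DK)=76/3
iteration 4: select ANP,DK (d=76/3); attach at lengths (83/12, 67/6); label the merged cluster ADKNP
final tree: ((A:23/4,(N:1,P:1):19/4):83/12,(D:3/2,K:3/2):67/6)
total length: 403/12

A,NP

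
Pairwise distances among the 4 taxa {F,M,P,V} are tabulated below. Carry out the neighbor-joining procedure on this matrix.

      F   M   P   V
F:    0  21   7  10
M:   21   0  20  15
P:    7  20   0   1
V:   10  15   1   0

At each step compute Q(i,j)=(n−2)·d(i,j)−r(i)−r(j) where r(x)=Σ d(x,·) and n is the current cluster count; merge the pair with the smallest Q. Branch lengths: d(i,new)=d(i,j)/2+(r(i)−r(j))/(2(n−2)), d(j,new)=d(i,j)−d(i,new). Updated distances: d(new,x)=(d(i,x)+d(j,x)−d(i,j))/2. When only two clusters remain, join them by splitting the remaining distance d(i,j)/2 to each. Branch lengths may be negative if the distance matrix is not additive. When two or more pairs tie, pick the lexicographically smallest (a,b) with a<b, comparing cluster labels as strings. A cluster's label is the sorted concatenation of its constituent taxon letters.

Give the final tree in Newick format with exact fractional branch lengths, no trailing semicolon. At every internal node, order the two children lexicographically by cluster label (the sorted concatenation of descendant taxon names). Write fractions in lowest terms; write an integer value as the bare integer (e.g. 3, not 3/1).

(((F:6,M:15):2,P:1):0,V:0)

iteration 1: select F,M (d=21, Q=-52); attach at lengths (6, 15); label the merged cluster FM
  updated: d(FM,P)=3, d(FM,V)=2
iteration 2: select FM,P (d=3, Q=-6); attach at lengths (2, 1); label the merged cluster FMP
  updated: d(FMP,V)=0
iteration 3: select FMP,V (d=0); attach at lengths (0, 0); label the merged cluster FMPV
final tree: (((F:6,M:15):2,P:1):0,V:0)
total length: 24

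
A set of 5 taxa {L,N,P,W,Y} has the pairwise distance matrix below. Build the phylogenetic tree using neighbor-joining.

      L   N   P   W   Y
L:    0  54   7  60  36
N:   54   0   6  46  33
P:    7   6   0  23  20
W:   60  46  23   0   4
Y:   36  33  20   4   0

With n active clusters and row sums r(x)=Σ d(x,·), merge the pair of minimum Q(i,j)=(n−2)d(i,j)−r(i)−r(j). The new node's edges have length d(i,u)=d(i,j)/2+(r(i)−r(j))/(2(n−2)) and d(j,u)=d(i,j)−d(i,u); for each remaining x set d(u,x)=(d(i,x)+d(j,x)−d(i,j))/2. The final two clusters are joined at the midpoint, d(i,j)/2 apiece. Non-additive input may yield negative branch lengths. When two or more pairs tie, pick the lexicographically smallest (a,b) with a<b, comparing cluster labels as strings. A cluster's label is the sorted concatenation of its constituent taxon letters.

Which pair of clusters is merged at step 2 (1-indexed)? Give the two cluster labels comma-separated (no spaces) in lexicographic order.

iteration 1: select W,Y (d=4, Q=-214); attach at lengths (26/3, -14/3); label the merged cluster WY
  updated: d(L,WY)=46, d(N,WY)=75/2, d(P,WY)=39/2
iteration 2: select L,P (d=7, Q=-251/2); attach at lengths (177/8, -121/8); label the merged cluster LP
  updated: d(LP,N)=53/2, d(LP,WY)=117/4
iteration 3: select LP,N (d=53/2, Q=-373/4); attach at lengths (73/8, 139/8); label the merged cluster LNP
  updated: d(LNP,WY)=161/8
iteration 4: select LNP,WY (d=161/8); attach at lengths (161/16, 161/16); label the merged cluster LNPWY
final tree: (((L:177/8,P:-121/8):73/8,N:139/8):161/16,(W:26/3,Y:-14/3):161/16)
total length: 461/8

L,P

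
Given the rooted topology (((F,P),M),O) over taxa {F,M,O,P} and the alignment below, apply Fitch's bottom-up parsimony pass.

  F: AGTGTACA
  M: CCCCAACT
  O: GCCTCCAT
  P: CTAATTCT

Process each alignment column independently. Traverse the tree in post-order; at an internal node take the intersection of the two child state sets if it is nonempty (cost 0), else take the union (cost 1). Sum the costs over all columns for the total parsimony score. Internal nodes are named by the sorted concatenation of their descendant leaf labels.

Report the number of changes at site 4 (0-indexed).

2

[col 0] FP: children F:{A}, P:{C} ∪→ {A,C}; cost 1
[col 0] FMP: children FP:{A,C}, M:{C} ∩→ {C}; cost 0
[col 0] FMOP: children FMP:{C}, O:{G} ∪→ {C,G}; cost 1
[col 1] FP: children F:{G}, P:{T} ∪→ {G,T}; cost 1
[col 1] FMP: children FP:{G,T}, M:{C} ∪→ {C,G,T}; cost 1
[col 1] FMOP: children FMP:{C,G,T}, O:{C} ∩→ {C}; cost 0
[col 2] FP: children F:{T}, P:{A} ∪→ {A,T}; cost 1
[col 2] FMP: children FP:{A,T}, M:{C} ∪→ {A,C,T}; cost 1
[col 2] FMOP: children FMP:{A,C,T}, O:{C} ∩→ {C}; cost 0
[col 3] FP: children F:{G}, P:{A} ∪→ {A,G}; cost 1
[col 3] FMP: children FP:{A,G}, M:{C} ∪→ {A,C,G}; cost 1
[col 3] FMOP: children FMP:{A,C,G}, O:{T} ∪→ {A,C,G,T}; cost 1
[col 4] FP: children F:{T}, P:{T} ∩→ {T}; cost 0
[col 4] FMP: children FP:{T}, M:{A} ∪→ {A,T}; cost 1
[col 4] FMOP: children FMP:{A,T}, O:{C} ∪→ {A,C,T}; cost 1
[col 5] FP: children F:{A}, P:{T} ∪→ {A,T}; cost 1
[col 5] FMP: children FP:{A,T}, M:{A} ∩→ {A}; cost 0
[col 5] FMOP: children FMP:{A}, O:{C} ∪→ {A,C}; cost 1
[col 6] FP: children F:{C}, P:{C} ∩→ {C}; cost 0
[col 6] FMP: children FP:{C}, M:{C} ∩→ {C}; cost 0
[col 6] FMOP: children FMP:{C}, O:{A} ∪→ {A,C}; cost 1
[col 7] FP: children F:{A}, P:{T} ∪→ {A,T}; cost 1
[col 7] FMP: children FP:{A,T}, M:{T} ∩→ {T}; cost 0
[col 7] FMOP: children FMP:{T}, O:{T} ∩→ {T}; cost 0
per-site changes: [2, 2, 2, 3, 2, 2, 1, 1]; total = 15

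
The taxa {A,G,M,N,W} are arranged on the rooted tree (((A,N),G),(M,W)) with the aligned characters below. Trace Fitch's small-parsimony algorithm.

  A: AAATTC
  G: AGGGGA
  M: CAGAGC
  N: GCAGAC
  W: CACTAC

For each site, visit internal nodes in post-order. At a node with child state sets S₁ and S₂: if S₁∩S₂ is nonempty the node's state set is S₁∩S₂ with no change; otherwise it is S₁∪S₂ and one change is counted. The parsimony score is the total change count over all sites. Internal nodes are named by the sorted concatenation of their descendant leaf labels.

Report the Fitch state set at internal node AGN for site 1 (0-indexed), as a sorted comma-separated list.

site 0, node AN: A={A} ∪ N={G} → {A,G} (+1)
site 0, node AGN: AN={A,G} ∩ G={A} → {A} (+0)
site 0, node MW: M={C} ∩ W={C} → {C} (+0)
site 0, node AGMNW: AGN={A} ∪ MW={C} → {A,C} (+1)
site 1, node AN: A={A} ∪ N={C} → {A,C} (+1)
site 1, node AGN: AN={A,C} ∪ G={G} → {A,C,G} (+1)
site 1, node MW: M={A} ∩ W={A} → {A} (+0)
site 1, node AGMNW: AGN={A,C,G} ∩ MW={A} → {A} (+0)
site 2, node AN: A={A} ∩ N={A} → {A} (+0)
site 2, node AGN: AN={A} ∪ G={G} → {A,G} (+1)
site 2, node MW: M={G} ∪ W={C} → {C,G} (+1)
site 2, node AGMNW: AGN={A,G} ∩ MW={C,G} → {G} (+0)
site 3, node AN: A={T} ∪ N={G} → {G,T} (+1)
site 3, node AGN: AN={G,T} ∩ G={G} → {G} (+0)
site 3, node MW: M={A} ∪ W={T} → {A,T} (+1)
site 3, node AGMNW: AGN={G} ∪ MW={A,T} → {A,G,T} (+1)
site 4, node AN: A={T} ∪ N={A} → {A,T} (+1)
site 4, node AGN: AN={A,T} ∪ G={G} → {A,G,T} (+1)
site 4, node MW: M={G} ∪ W={A} → {A,G} (+1)
site 4, node AGMNW: AGN={A,G,T} ∩ MW={A,G} → {A,G} (+0)
site 5, node AN: A={C} ∩ N={C} → {C} (+0)
site 5, node AGN: AN={C} ∪ G={A} → {A,C} (+1)
site 5, node MW: M={C} ∩ W={C} → {C} (+0)
site 5, node AGMNW: AGN={A,C} ∩ MW={C} → {C} (+0)
per-site changes: [2, 2, 2, 3, 3, 1]; total = 13

A,C,G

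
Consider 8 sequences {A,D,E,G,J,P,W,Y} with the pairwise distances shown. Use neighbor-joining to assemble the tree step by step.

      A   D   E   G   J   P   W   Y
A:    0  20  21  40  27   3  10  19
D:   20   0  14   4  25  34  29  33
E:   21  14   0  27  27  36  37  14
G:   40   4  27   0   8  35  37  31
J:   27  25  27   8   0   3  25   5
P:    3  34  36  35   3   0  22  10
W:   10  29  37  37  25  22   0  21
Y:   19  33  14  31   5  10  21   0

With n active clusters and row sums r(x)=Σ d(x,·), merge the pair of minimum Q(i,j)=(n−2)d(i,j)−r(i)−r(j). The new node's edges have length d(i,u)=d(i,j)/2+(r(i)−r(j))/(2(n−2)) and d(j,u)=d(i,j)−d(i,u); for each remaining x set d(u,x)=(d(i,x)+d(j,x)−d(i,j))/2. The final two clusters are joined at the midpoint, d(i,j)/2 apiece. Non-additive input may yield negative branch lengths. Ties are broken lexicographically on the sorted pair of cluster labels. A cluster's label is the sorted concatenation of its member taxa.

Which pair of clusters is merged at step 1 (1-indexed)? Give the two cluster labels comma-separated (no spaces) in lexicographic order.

step 1: merge (D,G) at d=4, Q=-317; branch lengths D→1/12, G→47/12; new cluster DG
  updated: d(A,DG)=28, d(DG,E)=37/2, d(DG,J)=29/2, d(DG,P)=65/2, d(DG,W)=31, d(DG,Y)=30
step 2: merge (DG,E) at d=37/2, Q=-431/2; branch lengths DG→187/20, E→183/20; new cluster DEG
  updated: d(A,DEG)=61/4, d(DEG,J)=23/2, d(DEG,P)=25, d(DEG,W)=99/4, d(DEG,Y)=51/4
step 3: merge (A,W) at d=10, Q=-137; branch lengths A→23/16, W→137/16; new cluster AW
  updated: d(AW,DEG)=15, d(AW,J)=21, d(AW,P)=15/2, d(AW,Y)=15
step 4: merge (AW,P) at d=15/2, Q=-163/2; branch lengths AW→71/12, P→19/12; new cluster APW
  updated: d(APW,DEG)=65/4, d(APW,J)=33/4, d(APW,Y)=35/4
step 5: merge (APW,Y) at d=35/4, Q=-169/4; branch lengths APW→97/16, Y→43/16; new cluster APWY
  updated: d(APWY,DEG)=81/8, d(APWY,J)=9/4
step 6: merge (APWY,DEG) at d=81/8, Q=-191/8; branch lengths APWY→7/16, DEG→155/16; new cluster ADEGPWY
  updated: d(ADEGPWY,J)=29/16
step 7: merge (ADEGPWY,J) at d=29/16; branch lengths ADEGPWY→29/32, J→29/32; new cluster ADEGJPWY
final tree: (((((A:23/16,W:137/16):71/12,P:19/12):97/16,Y:43/16):7/16,((D:1/12,G:47/12):187/20,E:183/20):155/16):29/32,J:29/32)
total length: 971/16

D,G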